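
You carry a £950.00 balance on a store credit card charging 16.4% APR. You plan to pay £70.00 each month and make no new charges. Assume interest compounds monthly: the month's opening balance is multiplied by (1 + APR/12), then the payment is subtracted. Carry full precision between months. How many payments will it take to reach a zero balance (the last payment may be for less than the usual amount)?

Monthly rate r = 16.4%/12 = 1.36667% = 0.0136667.
Recurrence: B ← B·(1+r) − £70.00.
Month 1: interest £12.98; balance after payment £892.98.
Month 2: interest £12.20; balance after payment £835.19.
Closed form: n = −ln(1 − rB₀/P)/ln(1+r) = −ln(0.81452)/ln(1.01367) ≈ 15.113, so the balance reaches zero during payment 16.

16 payments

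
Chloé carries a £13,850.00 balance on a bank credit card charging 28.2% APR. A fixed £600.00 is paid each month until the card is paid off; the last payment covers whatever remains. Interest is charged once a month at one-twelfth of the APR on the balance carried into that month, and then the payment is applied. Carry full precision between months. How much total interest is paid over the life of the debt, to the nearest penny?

Monthly rate r = 28.2%/12 = 2.35% = 0.0235.
Payoff takes n = ⌈−ln(1 − rB₀/P)/ln(1+r)⌉ = ⌈33.661⌉ = 34 payments; the last is £398.30.
Total paid = 33·£600.00 + £398.30 = £20,198.30.
Total interest = total paid − principal = £20,198.30 − £13,850.00 = £6,348.30.

£6,348.30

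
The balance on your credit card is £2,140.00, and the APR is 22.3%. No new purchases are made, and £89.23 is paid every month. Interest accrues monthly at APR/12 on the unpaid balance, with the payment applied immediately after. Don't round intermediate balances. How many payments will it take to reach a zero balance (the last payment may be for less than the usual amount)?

Monthly rate r = 22.3%/12 = 1.85833% = 0.0185833.
Recurrence: B ← B·(1+r) − £89.23.
Month 1: interest £39.77; balance after payment £2,090.54.
Month 2: interest £38.85; balance after payment £2,040.16.
Closed form: n = −ln(1 − rB₀/P)/ln(1+r) = −ln(0.55432)/ln(1.01858) ≈ 32.044, so the balance reaches zero during payment 33.

33 months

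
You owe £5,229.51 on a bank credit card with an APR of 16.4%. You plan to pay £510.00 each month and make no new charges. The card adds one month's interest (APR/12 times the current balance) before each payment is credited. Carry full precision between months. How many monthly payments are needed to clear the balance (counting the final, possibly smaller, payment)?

Monthly rate r = 16.4%/12 = 1.36667% = 0.0136667.
Recurrence: B ← B·(1+r) − £510.00.
Month 1: interest £71.47; balance after payment £4,790.98.
Month 2: interest £65.48; balance after payment £4,346.46.
Closed form: n = −ln(1 − rB₀/P)/ln(1+r) = −ln(0.85986)/ln(1.01367) ≈ 11.123, so the balance reaches zero during payment 12.

12 months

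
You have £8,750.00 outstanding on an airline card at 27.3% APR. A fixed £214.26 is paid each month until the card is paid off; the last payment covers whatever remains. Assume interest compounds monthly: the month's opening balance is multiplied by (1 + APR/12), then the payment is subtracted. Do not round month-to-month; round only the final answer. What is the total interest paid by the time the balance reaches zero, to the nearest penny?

£16,453.62

Monthly rate r = 27.3%/12 = 2.275% = 0.02275.
Payoff takes n = ⌈−ln(1 − rB₀/P)/ln(1+r)⌉ = ⌈117.628⌉ = 118 payments; the last is £135.20.
Total paid = 117·£214.26 + £135.20 = £25,203.62.
Total interest = total paid − principal = £25,203.62 − £8,750.00 = £16,453.62.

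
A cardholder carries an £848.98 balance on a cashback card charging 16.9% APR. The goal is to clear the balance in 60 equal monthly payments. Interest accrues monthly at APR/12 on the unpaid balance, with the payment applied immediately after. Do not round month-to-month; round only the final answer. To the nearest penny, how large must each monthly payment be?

£21.05

Monthly rate r = 16.9%/12 = 1.40833% = 0.0140833.
Level-payment amortization: P = B₀·r / (1 − (1+r)^(−n)) = 848.98·0.0140833 / (1 − 1.01408^(−60)).
Denominator 1 − (1+r)^(−60) = 0.567902955.
P = 11.9565 / 0.567902955 ≈ 21.05.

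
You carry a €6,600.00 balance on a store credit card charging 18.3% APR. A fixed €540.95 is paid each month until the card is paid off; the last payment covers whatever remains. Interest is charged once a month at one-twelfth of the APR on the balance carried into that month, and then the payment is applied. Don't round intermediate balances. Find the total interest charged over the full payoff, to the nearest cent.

Monthly rate r = 18.3%/12 = 1.525% = 0.01525.
Payoff takes n = ⌈−ln(1 − rB₀/P)/ln(1+r)⌉ = ⌈13.602⌉ = 14 payments; the last is €326.84.
Total paid = 13·€540.95 + €326.84 = €7,359.19.
Total interest = total paid − principal = €7,359.19 − €6,600.00 = €759.19.

€759.19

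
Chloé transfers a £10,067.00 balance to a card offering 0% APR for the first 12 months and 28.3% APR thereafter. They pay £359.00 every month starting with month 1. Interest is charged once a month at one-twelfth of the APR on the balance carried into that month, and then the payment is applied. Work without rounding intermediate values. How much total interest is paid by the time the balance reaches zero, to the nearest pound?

£1,563

Promo months 1–12 at r₀ = 0%/12 = 0; months 13+ at r₁ = 28.3%/12 = 0.0235833.
After month 12 (no interest yet): B = £10,067.00 − 12·£359.00 = £5,759.00.
Then at r₁ with £359.00/mo: n₂ = −ln(1 − r₁·B/P)/ln(1+r₁) ≈ 20.39 → 21 more payments.
Total paid = 32·£359.00 + £141.72 = £11,629.72; interest = £11,629.72 − £10,067.00 = £1,562.72.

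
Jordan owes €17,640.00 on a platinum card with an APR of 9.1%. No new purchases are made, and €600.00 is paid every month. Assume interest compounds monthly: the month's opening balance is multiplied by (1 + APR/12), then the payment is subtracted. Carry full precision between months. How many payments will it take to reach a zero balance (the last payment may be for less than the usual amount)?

Monthly rate r = 9.1%/12 = 0.758333% = 0.00758333.
Recurrence: B ← B·(1+r) − €600.00.
Month 1: interest €133.77; balance after payment €17,173.77.
Month 2: interest €130.23; balance after payment €16,704.00.
Closed form: n = −ln(1 − rB₀/P)/ln(1+r) = −ln(0.77705)/ln(1.00758) ≈ 33.390, so the balance reaches zero during payment 34.

34 payments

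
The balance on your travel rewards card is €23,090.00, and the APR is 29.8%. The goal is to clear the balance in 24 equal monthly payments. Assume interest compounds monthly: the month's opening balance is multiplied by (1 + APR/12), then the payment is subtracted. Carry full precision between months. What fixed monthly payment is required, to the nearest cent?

€1,288.65

Monthly rate r = 29.8%/12 = 2.48333% = 0.0248333.
Level-payment amortization: P = B₀·r / (1 − (1+r)^(−n)) = 23090.00·0.0248333 / (1 − 1.02483^(−24)).
Denominator 1 − (1+r)^(−24) = 0.444962692.
P = 573.402 / 0.444962692 ≈ 1288.65.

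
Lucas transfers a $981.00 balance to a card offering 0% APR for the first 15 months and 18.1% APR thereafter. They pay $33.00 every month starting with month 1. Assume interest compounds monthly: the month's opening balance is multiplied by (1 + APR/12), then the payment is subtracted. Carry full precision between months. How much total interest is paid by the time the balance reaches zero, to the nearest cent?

$67.77

Promo months 1–15 at r₀ = 0%/12 = 0; months 16+ at r₁ = 18.1%/12 = 0.0150833.
After month 15 (no interest yet): B = $981.00 − 15·$33.00 = $486.00.
Then at r₁ with $33.00/mo: n₂ = −ln(1 − r₁·B/P)/ln(1+r₁) ≈ 16.78 → 17 more payments.
Total paid = 31·$33.00 + $25.77 = $1,048.77; interest = $1,048.77 − $981.00 = $67.77.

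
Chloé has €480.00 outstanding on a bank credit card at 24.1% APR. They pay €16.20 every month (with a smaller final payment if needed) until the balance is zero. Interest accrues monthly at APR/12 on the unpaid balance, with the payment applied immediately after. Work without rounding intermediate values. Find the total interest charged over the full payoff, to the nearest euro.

Monthly rate r = 24.1%/12 = 2.00833% = 0.0200833.
Payoff takes n = ⌈−ln(1 − rB₀/P)/ln(1+r)⌉ = ⌈45.464⌉ = 46 payments; the last is €7.56.
Total paid = 45·€16.20 + €7.56 = €736.56.
Total interest = total paid − principal = €736.56 − €480.00 = €256.56.

€257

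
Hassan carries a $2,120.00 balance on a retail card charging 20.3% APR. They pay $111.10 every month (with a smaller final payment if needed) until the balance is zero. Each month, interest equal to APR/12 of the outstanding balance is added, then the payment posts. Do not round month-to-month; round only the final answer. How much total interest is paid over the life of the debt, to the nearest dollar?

$462

Monthly rate r = 20.3%/12 = 1.69167% = 0.0169167.
Payoff takes n = ⌈−ln(1 − rB₀/P)/ln(1+r)⌉ = ⌈23.236⌉ = 24 payments; the last is $26.41.
Total paid = 23·$111.10 + $26.41 = $2,581.71.
Total interest = total paid − principal = $2,581.71 − $2,120.00 = $461.71.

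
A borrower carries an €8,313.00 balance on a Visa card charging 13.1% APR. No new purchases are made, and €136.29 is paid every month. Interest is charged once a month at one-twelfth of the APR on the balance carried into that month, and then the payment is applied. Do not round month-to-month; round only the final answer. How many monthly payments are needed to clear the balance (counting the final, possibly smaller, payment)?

101 payments

Monthly rate r = 13.1%/12 = 1.09167% = 0.0109167.
Recurrence: B ← B·(1+r) − €136.29.
Month 1: interest €90.75; balance after payment €8,267.46.
Month 2: interest €90.25; balance after payment €8,221.42.
Closed form: n = −ln(1 − rB₀/P)/ln(1+r) = −ln(0.33414)/ln(1.01092) ≈ 100.962, so the balance reaches zero during payment 101.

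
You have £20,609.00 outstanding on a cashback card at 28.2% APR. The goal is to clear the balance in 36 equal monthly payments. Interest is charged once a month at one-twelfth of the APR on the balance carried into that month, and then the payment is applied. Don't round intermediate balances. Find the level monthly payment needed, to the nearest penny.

Monthly rate r = 28.2%/12 = 2.35% = 0.0235.
Level-payment amortization: P = B₀·r / (1 − (1+r)^(−n)) = 20609.00·0.0235 / (1 − 1.0235^(−36)).
Denominator 1 − (1+r)^(−36) = 0.56665129.
P = 484.312 / 0.56665129 ≈ 854.69.

£854.69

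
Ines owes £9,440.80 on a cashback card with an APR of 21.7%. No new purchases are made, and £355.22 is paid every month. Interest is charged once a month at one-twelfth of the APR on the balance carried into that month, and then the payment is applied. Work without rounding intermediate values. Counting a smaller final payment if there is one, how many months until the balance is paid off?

Monthly rate r = 21.7%/12 = 1.80833% = 0.0180833.
Recurrence: B ← B·(1+r) − £355.22.
Month 1: interest £170.72; balance after payment £9,256.30.
Month 2: interest £167.38; balance after payment £9,068.47.
Closed form: n = −ln(1 − rB₀/P)/ln(1+r) = −ln(0.51939)/ln(1.01808) ≈ 36.553, so the balance reaches zero during payment 37.

37 payments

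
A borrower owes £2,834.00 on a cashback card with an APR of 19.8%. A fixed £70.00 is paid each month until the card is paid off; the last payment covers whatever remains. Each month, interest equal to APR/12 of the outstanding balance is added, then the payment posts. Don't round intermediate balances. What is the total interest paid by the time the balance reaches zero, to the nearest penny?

£1,882.59

Monthly rate r = 19.8%/12 = 1.65% = 0.0165.
Payoff takes n = ⌈−ln(1 − rB₀/P)/ln(1+r)⌉ = ⌈67.378⌉ = 68 payments; the last is £26.59.
Total paid = 67·£70.00 + £26.59 = £4,716.59.
Total interest = total paid − principal = £4,716.59 − £2,834.00 = £1,882.59.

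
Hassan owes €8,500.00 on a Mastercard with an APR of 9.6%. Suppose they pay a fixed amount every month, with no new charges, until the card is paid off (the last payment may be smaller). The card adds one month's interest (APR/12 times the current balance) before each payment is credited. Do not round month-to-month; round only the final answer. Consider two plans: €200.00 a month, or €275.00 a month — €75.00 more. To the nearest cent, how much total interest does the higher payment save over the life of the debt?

Monthly rate r = 9.6%/12 = 0.8% = 0.008.
At €200.00/mo: n = ⌈−ln(1 − rB₀/P)/ln(1+r)⌉ = 53 payments (last €29.48); total interest = total paid − €8,500.00 = €1,929.48.
At €275.00/mo: 36 payments (last €178.55); total interest €1,303.55.
Interest saved = €1,929.48 − €1,303.55 = €625.93.

€625.93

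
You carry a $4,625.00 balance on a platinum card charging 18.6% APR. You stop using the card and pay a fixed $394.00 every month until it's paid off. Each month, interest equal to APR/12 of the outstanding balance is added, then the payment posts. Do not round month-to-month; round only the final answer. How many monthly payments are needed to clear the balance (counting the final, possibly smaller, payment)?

Monthly rate r = 18.6%/12 = 1.55% = 0.0155.
Recurrence: B ← B·(1+r) − $394.00.
Month 1: interest $71.69; balance after payment $4,302.69.
Month 2: interest $66.69; balance after payment $3,975.38.
Closed form: n = −ln(1 − rB₀/P)/ln(1+r) = −ln(0.81805)/ln(1.0155) ≈ 13.057, so the balance reaches zero during payment 14.

14 payments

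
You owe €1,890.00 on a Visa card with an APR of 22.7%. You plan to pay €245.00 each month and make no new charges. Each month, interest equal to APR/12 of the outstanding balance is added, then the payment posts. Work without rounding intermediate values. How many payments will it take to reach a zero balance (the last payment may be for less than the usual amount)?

Monthly rate r = 22.7%/12 = 1.89167% = 0.0189167.
Recurrence: B ← B·(1+r) − €245.00.
Month 1: interest €35.75; balance after payment €1,680.75.
Month 2: interest €31.79; balance after payment €1,467.55.
Closed form: n = −ln(1 − rB₀/P)/ln(1+r) = −ln(0.85407)/ln(1.01892) ≈ 8.417, so the balance reaches zero during payment 9.

9 payments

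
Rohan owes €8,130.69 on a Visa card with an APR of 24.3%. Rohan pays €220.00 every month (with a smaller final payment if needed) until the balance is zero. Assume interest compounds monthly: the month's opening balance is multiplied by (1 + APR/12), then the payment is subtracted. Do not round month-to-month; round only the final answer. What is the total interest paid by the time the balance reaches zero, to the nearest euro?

Monthly rate r = 24.3%/12 = 2.025% = 0.02025.
Payoff takes n = ⌈−ln(1 − rB₀/P)/ln(1+r)⌉ = ⌈68.830⌉ = 69 payments; the last is €182.96.
Total paid = 68·€220.00 + €182.96 = €15,142.96.
Total interest = total paid − principal = €15,142.96 − €8,130.69 = €7,012.27.

€7,012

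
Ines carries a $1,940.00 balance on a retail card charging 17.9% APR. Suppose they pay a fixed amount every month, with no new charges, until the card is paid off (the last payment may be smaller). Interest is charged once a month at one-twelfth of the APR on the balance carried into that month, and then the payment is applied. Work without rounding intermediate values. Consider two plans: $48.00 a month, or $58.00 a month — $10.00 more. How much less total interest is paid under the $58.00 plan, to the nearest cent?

Monthly rate r = 17.9%/12 = 1.49167% = 0.0149167.
At $48.00/mo: n = ⌈−ln(1 − rB₀/P)/ln(1+r)⌉ = 63 payments (last $17.97); total interest = total paid − $1,940.00 = $1,053.97.
At $58.00/mo: 47 payments (last $38.97); total interest $766.97.
Interest saved = $1,053.97 − $766.97 = $287.00.

$287.00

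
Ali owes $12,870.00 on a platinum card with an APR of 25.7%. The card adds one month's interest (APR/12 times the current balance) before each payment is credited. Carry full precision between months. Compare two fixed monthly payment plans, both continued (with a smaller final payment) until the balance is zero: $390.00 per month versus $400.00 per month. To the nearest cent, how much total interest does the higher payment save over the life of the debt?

$525.40

Monthly rate r = 25.7%/12 = 2.14167% = 0.0214167.
At $390.00/mo: n = ⌈−ln(1 − rB₀/P)/ln(1+r)⌉ = 58 payments (last $347.66); total interest = total paid − $12,870.00 = $9,707.66.
At $400.00/mo: 56 payments (last $52.26); total interest $9,182.26.
Interest saved = $9,707.66 − $9,182.26 = $525.40.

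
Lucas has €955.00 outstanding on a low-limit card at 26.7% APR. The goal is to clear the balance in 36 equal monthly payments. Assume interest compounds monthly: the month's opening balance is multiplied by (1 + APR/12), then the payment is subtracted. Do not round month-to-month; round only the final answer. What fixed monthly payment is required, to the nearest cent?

Monthly rate r = 26.7%/12 = 2.225% = 0.02225.
Level-payment amortization: P = B₀·r / (1 − (1+r)^(−n)) = 955.00·0.02225 / (1 − 1.02225^(−36)).
Denominator 1 − (1+r)^(−36) = 0.54716112.
P = 21.2487 / 0.54716112 ≈ 38.83.

€38.83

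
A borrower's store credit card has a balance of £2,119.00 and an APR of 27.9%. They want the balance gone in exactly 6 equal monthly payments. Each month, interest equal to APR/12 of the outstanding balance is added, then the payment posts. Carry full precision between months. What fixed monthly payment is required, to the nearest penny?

Monthly rate r = 27.9%/12 = 2.325% = 0.02325.
Level-payment amortization: P = B₀·r / (1 − (1+r)^(−n)) = 2119.00·0.02325 / (1 − 1.02325^(−6)).
Denominator 1 − (1+r)^(−6) = 0.128816824.
P = 49.2668 / 0.128816824 ≈ 382.46.

£382.46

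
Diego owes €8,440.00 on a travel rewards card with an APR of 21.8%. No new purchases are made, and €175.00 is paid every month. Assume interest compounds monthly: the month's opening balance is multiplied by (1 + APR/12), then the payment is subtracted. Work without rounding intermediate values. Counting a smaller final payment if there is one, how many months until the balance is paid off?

117 months

Monthly rate r = 21.8%/12 = 1.81667% = 0.0181667.
Recurrence: B ← B·(1+r) − €175.00.
Month 1: interest €153.33; balance after payment €8,418.33.
Month 2: interest €152.93; balance after payment €8,396.26.
Closed form: n = −ln(1 − rB₀/P)/ln(1+r) = −ln(0.12385)/ln(1.01817) ≈ 116.016, so the balance reaches zero during payment 117.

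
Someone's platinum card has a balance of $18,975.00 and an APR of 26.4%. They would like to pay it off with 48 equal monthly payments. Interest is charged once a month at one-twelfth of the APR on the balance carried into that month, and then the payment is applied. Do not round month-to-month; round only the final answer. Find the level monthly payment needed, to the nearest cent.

$644.06

Monthly rate r = 26.4%/12 = 2.2% = 0.022.
Level-payment amortization: P = B₀·r / (1 − (1+r)^(−n)) = 18975.00·0.022 / (1 − 1.022^(−48)).
Denominator 1 − (1+r)^(−48) = 0.648150449.
P = 417.45 / 0.648150449 ≈ 644.06.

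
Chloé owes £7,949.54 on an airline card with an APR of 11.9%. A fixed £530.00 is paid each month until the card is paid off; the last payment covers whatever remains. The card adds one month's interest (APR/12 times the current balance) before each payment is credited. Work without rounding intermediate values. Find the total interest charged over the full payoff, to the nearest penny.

Monthly rate r = 11.9%/12 = 0.991667% = 0.00991667.
Payoff takes n = ⌈−ln(1 − rB₀/P)/ln(1+r)⌉ = ⌈16.320⌉ = 17 payments; the last is £169.98.
Total paid = 16·£530.00 + £169.98 = £8,649.98.
Total interest = total paid − principal = £8,649.98 − £7,949.54 = £700.44.

£700.44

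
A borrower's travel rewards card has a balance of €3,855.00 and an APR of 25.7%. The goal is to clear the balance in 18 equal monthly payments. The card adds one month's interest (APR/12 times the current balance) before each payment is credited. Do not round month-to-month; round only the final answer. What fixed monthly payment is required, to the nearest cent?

Monthly rate r = 25.7%/12 = 2.14167% = 0.0214167.
Level-payment amortization: P = B₀·r / (1 − (1+r)^(−n)) = 3855.00·0.0214167 / (1 − 1.02142^(−18)).
Denominator 1 − (1+r)^(−18) = 0.317115777.
P = 82.5613 / 0.317115777 ≈ 260.35.

€260.35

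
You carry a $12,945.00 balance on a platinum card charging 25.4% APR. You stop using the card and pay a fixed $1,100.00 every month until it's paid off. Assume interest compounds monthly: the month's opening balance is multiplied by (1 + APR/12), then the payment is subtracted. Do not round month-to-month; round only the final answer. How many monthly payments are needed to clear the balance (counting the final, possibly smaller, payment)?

Monthly rate r = 25.4%/12 = 2.11667% = 0.0211667.
Recurrence: B ← B·(1+r) − $1,100.00.
Month 1: interest $274.00; balance after payment $12,119.00.
Month 2: interest $256.52; balance after payment $11,275.52.
Closed form: n = −ln(1 − rB₀/P)/ln(1+r) = −ln(0.75091)/ln(1.02117) ≈ 13.677, so the balance reaches zero during payment 14.

14 payments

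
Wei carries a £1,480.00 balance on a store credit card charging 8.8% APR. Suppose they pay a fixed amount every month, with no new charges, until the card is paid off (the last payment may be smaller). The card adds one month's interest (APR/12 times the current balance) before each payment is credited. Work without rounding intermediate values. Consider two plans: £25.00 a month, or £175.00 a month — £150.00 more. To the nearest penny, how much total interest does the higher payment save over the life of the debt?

£414.64

Monthly rate r = 8.8%/12 = 0.733333% = 0.00733333.
At £25.00/mo: n = ⌈−ln(1 − rB₀/P)/ln(1+r)⌉ = 78 payments (last £23.24); total interest = total paid − £1,480.00 = £468.24.
At £175.00/mo: 9 payments (last £133.60); total interest £53.60.
Interest saved = £468.24 − £53.60 = £414.64.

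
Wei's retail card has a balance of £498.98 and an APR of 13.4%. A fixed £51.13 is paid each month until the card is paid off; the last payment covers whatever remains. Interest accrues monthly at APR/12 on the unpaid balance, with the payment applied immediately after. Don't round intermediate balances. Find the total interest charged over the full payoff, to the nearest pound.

£32

Monthly rate r = 13.4%/12 = 1.11667% = 0.0111667.
Payoff takes n = ⌈−ln(1 − rB₀/P)/ln(1+r)⌉ = ⌈10.390⌉ = 11 payments; the last is £20.03.
Total paid = 10·£51.13 + £20.03 = £531.33.
Total interest = total paid − principal = £531.33 − £498.98 = £32.35.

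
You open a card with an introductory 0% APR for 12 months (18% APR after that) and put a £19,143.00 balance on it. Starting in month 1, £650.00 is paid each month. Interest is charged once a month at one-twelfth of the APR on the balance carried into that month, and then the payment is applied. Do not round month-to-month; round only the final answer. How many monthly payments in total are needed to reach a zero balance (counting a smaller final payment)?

Promo months 1–12 at r₀ = 0%/12 = 0; months 13+ at r₁ = 18%/12 = 0.015.
After month 12 (no interest yet): B = £19,143.00 − 12·£650.00 = £11,343.00.
Then at r₁ with £650.00/mo: n₂ = −ln(1 − r₁·B/P)/ln(1+r₁) ≈ 20.38 → 21 more payments.

33 months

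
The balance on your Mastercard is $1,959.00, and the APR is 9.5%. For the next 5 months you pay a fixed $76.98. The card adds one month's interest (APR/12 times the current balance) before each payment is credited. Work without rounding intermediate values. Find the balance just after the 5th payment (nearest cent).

$1,646.74

Monthly rate r = 9.5%/12 = 0.791667% = 0.00791667.
Each month: B ← B·(1+r) − $76.98.
Month 1: interest $15.51; balance after payment $1,897.53.
Month 2: interest $15.02; balance after payment $1,835.57.
Month 3: interest $14.53; balance after payment $1,773.12.
Month 4: interest $14.04; balance after payment $1,710.18.
Month 5: interest $13.54; balance after payment $1,646.74.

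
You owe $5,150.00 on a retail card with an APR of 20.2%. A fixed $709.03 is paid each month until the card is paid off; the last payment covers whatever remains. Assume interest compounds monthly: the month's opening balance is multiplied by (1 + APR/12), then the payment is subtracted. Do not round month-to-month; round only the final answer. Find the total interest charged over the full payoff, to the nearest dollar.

Monthly rate r = 20.2%/12 = 1.68333% = 0.0168333.
Payoff takes n = ⌈−ln(1 − rB₀/P)/ln(1+r)⌉ = ⌈7.812⌉ = 8 payments; the last is $576.91.
Total paid = 7·$709.03 + $576.91 = $5,540.12.
Total interest = total paid − principal = $5,540.12 − $5,150.00 = $390.12.

$390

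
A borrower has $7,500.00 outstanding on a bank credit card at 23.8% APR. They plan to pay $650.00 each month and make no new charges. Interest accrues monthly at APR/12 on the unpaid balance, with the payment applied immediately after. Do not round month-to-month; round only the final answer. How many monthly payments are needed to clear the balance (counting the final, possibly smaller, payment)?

14 months

Monthly rate r = 23.8%/12 = 1.98333% = 0.0198333.
Recurrence: B ← B·(1+r) − $650.00.
Month 1: interest $148.75; balance after payment $6,998.75.
Month 2: interest $138.81; balance after payment $6,487.56.
Closed form: n = −ln(1 − rB₀/P)/ln(1+r) = −ln(0.77115)/ln(1.01983) ≈ 13.232, so the balance reaches zero during payment 14.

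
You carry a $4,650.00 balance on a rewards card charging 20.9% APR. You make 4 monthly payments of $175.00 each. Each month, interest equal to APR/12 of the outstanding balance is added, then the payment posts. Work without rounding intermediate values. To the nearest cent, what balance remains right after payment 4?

$4,264.01

Monthly rate r = 20.9%/12 = 1.74167% = 0.0174167.
Each month: B ← B·(1+r) − $175.00.
Month 1: interest $80.99; balance after payment $4,555.99.
Month 2: interest $79.35; balance after payment $4,460.34.
Month 3: interest $77.68; balance after payment $4,363.02.
Month 4: interest $75.99; balance after payment $4,264.01.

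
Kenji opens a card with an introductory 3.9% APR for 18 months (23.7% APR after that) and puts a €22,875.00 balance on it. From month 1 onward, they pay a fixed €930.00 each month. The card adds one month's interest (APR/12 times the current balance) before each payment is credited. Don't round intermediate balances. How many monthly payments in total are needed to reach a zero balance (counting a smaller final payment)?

Promo months 1–18 at r₀ = 3.9%/12 = 0.00325; months 19+ at r₁ = 23.7%/12 = 0.01975.
After month 18: iterate B ← B·(1+r₀) − €930.00 for 18 months → €7,040.25.
Then at r₁ with €930.00/mo: n₂ = −ln(1 − r₁·B/P)/ln(1+r₁) ≈ 8.28 → 9 more payments.

27 payments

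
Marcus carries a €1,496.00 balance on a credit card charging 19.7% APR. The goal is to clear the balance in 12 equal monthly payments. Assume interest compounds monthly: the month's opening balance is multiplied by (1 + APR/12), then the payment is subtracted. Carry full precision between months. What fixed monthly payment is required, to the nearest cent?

€138.37

Monthly rate r = 19.7%/12 = 1.64167% = 0.0164167.
Level-payment amortization: P = B₀·r / (1 − (1+r)^(−n)) = 1496.00·0.0164167 / (1 − 1.01642^(−12)).
Denominator 1 − (1+r)^(−12) = 0.177494773.
P = 24.5593 / 0.177494773 ≈ 138.37.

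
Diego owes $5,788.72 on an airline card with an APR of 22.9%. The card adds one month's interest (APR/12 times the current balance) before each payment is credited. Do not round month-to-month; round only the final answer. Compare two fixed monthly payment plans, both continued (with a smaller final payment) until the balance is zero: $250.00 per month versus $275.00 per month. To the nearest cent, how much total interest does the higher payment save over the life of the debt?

Monthly rate r = 22.9%/12 = 1.90833% = 0.0190833.
At $250.00/mo: n = ⌈−ln(1 − rB₀/P)/ln(1+r)⌉ = 31 payments (last $212.72); total interest = total paid − $5,788.72 = $1,924.00.
At $275.00/mo: 28 payments (last $47.96); total interest $1,684.24.
Interest saved = $1,924.00 − $1,684.24 = $239.76.

$239.76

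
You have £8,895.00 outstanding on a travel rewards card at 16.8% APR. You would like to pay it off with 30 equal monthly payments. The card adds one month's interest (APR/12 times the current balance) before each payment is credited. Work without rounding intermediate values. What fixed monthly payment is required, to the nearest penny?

Monthly rate r = 16.8%/12 = 1.4% = 0.014.
Level-payment amortization: P = B₀·r / (1 − (1+r)^(−n)) = 8895.00·0.014 / (1 − 1.014^(−30)).
Denominator 1 − (1+r)^(−30) = 0.341036515.
P = 124.53 / 0.341036515 ≈ 365.15.

£365.15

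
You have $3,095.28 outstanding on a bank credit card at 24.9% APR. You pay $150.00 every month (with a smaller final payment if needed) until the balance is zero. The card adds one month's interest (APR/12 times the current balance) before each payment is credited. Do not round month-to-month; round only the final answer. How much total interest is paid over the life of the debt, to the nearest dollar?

Monthly rate r = 24.9%/12 = 2.075% = 0.02075.
Payoff takes n = ⌈−ln(1 − rB₀/P)/ln(1+r)⌉ = ⌈27.215⌉ = 28 payments; the last is $32.51.
Total paid = 27·$150.00 + $32.51 = $4,082.51.
Total interest = total paid − principal = $4,082.51 − $3,095.28 = $987.23.

$987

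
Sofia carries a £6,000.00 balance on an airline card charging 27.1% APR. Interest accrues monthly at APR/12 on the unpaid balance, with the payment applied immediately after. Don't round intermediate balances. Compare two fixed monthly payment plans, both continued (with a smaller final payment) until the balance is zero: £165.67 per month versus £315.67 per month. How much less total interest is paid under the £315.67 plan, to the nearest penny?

Monthly rate r = 27.1%/12 = 2.25833% = 0.0225833.
At £165.67/mo: n = ⌈−ln(1 − rB₀/P)/ln(1+r)⌉ = 77 payments (last £44.20); total interest = total paid − £6,000.00 = £6,635.12.
At £315.67/mo: 26 payments (last £35.60); total interest £1,927.35.
Interest saved = £6,635.12 − £1,927.35 = £4,707.77.

£4,707.77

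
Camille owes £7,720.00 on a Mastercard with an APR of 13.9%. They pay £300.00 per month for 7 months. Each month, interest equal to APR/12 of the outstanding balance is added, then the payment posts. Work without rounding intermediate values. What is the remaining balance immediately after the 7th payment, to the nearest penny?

Monthly rate r = 13.9%/12 = 1.15833% = 0.0115833.
Each month: B ← B·(1+r) − £300.00.
Month 1: interest £89.42; balance after payment £7,509.42.
Month 2: interest £86.98; balance after payment £7,296.41.
Month 3: interest £84.52; balance after payment £7,080.92.
Month 4: interest £82.02; balance after payment £6,862.94.
Month 5: interest £79.50; balance after payment £6,642.44.
Month 6: interest £76.94; balance after payment £6,419.38.
Month 7: interest £74.36; balance after payment £6,193.74.

£6,193.74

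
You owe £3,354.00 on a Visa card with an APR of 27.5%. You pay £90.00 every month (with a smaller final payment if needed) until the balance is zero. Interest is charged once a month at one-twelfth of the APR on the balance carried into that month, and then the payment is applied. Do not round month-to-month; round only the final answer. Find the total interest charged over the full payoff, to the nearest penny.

Monthly rate r = 27.5%/12 = 2.29167% = 0.0229167.
Payoff takes n = ⌈−ln(1 − rB₀/P)/ln(1+r)⌉ = ⌈84.930⌉ = 85 payments; the last is £83.74.
Total paid = 84·£90.00 + £83.74 = £7,643.74.
Total interest = total paid − principal = £7,643.74 − £3,354.00 = £4,289.74.

£4,289.74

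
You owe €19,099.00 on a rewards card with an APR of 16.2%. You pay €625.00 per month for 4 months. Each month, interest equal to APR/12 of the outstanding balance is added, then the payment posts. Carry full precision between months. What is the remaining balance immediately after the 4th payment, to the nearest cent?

€17,600.34

Monthly rate r = 16.2%/12 = 1.35% = 0.0135.
Each month: B ← B·(1+r) − €625.00.
Month 1: interest €257.84; balance after payment €18,731.84.
Month 2: interest €252.88; balance after payment €18,359.72.
Month 3: interest €247.86; balance after payment €17,982.57.
Month 4: interest €242.76; balance after payment €17,600.34.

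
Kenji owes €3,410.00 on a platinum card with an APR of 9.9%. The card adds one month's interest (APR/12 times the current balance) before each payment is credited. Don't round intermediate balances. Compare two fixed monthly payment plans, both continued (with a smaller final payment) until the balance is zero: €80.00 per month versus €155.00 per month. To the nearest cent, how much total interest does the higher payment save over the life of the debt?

€440.88

Monthly rate r = 9.9%/12 = 0.825% = 0.00825.
At €80.00/mo: n = ⌈−ln(1 − rB₀/P)/ln(1+r)⌉ = 53 payments (last €59.40); total interest = total paid − €3,410.00 = €809.40.
At €155.00/mo: 25 payments (last €58.52); total interest €368.52.
Interest saved = €809.40 − €368.52 = €440.88.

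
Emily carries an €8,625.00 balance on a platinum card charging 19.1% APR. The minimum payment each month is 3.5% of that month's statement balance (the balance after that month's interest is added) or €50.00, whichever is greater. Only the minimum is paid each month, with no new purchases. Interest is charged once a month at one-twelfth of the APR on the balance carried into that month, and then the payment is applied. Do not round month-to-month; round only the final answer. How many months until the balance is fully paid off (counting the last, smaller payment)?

Monthly rate r = 19.1%/12 = 1.59167% = 0.0159167.
While 3.5% of the post-interest balance exceeds €50.00, each month B ← (B·(1+r))·(1 − 0.035), i.e. B shrinks by the factor (1+r)·0.965 = 0.98036.
This holds for months 1–92. Entering month 93 the balance is €1,390.64; 3.5% of the post-interest balance is now below €50.00, so the flat €50.00 minimum applies from here.
From month 93 a fixed €50.00 at rate r clears €1,390.64 in 38 more payments. Total: 92 + 38 = 130 months.

130 months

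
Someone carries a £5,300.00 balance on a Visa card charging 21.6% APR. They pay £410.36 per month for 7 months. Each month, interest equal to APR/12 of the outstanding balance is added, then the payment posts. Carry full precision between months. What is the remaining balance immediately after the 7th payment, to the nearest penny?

Monthly rate r = 21.6%/12 = 1.8% = 0.018.
Each month: B ← B·(1+r) − £410.36.
Month 1: interest £95.40; balance after payment £4,985.04.
Month 2: interest £89.73; balance after payment £4,664.41.
Month 3: interest £83.96; balance after payment £4,338.01.
Month 4: interest £78.08; balance after payment £4,005.73.
Month 5: interest £72.10; balance after payment £3,667.48.
Month 6: interest £66.01; balance after payment £3,323.13.
Month 7: interest £59.82; balance after payment £2,972.59.

£2,972.59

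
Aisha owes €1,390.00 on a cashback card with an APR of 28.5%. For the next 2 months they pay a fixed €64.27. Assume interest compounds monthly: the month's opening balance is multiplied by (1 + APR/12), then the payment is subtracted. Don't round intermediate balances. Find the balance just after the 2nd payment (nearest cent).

€1,326.74

Monthly rate r = 28.5%/12 = 2.375% = 0.02375.
Each month: B ← B·(1+r) − €64.27.
Month 1: interest €33.01; balance after payment €1,358.74.
Month 2: interest €32.27; balance after payment €1,326.74.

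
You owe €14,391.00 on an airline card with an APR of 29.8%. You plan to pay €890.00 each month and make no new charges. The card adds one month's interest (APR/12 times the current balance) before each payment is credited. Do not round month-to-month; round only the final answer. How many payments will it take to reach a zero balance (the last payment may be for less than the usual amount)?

21 payments

Monthly rate r = 29.8%/12 = 2.48333% = 0.0248333.
Recurrence: B ← B·(1+r) − €890.00.
Month 1: interest €357.38; balance after payment €13,858.38.
Month 2: interest €344.15; balance after payment €13,312.53.
Closed form: n = −ln(1 − rB₀/P)/ln(1+r) = −ln(0.59845)/ln(1.02483) ≈ 20.930, so the balance reaches zero during payment 21.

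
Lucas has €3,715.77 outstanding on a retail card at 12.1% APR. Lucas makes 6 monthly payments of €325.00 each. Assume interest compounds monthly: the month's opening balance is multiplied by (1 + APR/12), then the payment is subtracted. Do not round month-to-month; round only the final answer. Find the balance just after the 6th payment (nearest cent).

€1,946.50

Monthly rate r = 12.1%/12 = 1.00833% = 0.0100833.
Each month: B ← B·(1+r) − €325.00.
Month 1: interest €37.47; balance after payment €3,428.24.
Month 2: interest €34.57; balance after payment €3,137.81.
Month 3: interest €31.64; balance after payment €2,844.44.
Month 4: interest €28.68; balance after payment €2,548.13.
Month 5: interest €25.69; balance after payment €2,248.82.
Month 6: interest €22.68; balance after payment €1,946.50.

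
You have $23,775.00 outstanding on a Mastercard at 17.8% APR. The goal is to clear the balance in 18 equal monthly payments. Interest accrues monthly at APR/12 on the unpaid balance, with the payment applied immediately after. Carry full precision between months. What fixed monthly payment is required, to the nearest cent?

Monthly rate r = 17.8%/12 = 1.48333% = 0.0148333.
Level-payment amortization: P = B₀·r / (1 − (1+r)^(−n)) = 23775.00·0.0148333 / (1 − 1.01483^(−18)).
Denominator 1 − (1+r)^(−18) = 0.23282406.
P = 352.663 / 0.23282406 ≈ 1514.72.

$1,514.72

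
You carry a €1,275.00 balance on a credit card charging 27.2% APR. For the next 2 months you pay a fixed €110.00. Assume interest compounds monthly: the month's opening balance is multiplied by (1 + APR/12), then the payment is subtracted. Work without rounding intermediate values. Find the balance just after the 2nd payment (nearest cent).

Monthly rate r = 27.2%/12 = 2.26667% = 0.0226667.
Each month: B ← B·(1+r) − €110.00.
Month 1: interest €28.90; balance after payment €1,193.90.
Month 2: interest €27.06; balance after payment €1,110.96.

€1,110.96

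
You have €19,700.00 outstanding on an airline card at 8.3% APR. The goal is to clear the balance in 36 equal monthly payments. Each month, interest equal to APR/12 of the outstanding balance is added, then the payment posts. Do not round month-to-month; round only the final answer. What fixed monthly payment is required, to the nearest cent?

Monthly rate r = 8.3%/12 = 0.691667% = 0.00691667.
Level-payment amortization: P = B₀·r / (1 − (1+r)^(−n)) = 19700.00·0.00691667 / (1 − 1.00692^(−36)).
Denominator 1 − (1+r)^(−36) = 0.219751504.
P = 136.258 / 0.219751504 ≈ 620.06.

€620.06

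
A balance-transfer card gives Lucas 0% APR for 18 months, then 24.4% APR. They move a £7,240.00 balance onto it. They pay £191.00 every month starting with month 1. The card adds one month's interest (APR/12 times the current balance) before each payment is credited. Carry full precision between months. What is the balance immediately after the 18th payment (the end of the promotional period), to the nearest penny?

£3,802.00

Promo months 1–18 at r₀ = 0%/12 = 0; months 19+ at r₁ = 24.4%/12 = 0.0203333.
After month 18 (no interest yet): B = £7,240.00 − 18·£191.00 = £3,802.00.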